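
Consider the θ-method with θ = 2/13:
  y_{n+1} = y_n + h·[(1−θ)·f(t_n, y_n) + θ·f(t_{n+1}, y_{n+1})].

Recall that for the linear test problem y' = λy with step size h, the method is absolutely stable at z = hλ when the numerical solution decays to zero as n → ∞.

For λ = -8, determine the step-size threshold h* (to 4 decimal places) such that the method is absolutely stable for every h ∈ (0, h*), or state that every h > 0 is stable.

On y'=λy, z=hλ:
  y_{n+1} = y_n + z·[11/13·y_n + 2/13·y_{n+1}] ⇒ (1 − 2/13z)y_{n+1} = (1 + 11/13z)y_n
  ⇒ R(z) = (1 + 11/13z)/(1 − 2/13z).

Boundary: |R(x)|=1, x<0.
x=-0.86: |R|=0.2405
R=−1: 1+11/13x = −1+2/13x ⇒ -9/13x=2 ⇒ x=2/(-9/13)=-2.8889
Confirm numerically:
  x=-2.500: |R|=0.80556 <1
  x=-2.007: |R|=0.53350 <1
  x=-1.477: |R|=0.20352 <1
  x=-1.295: |R|=0.07986 <1
  x=-3.219: |R|=1.15284 >1
  x=-3.064: |R|=1.08239 >1
So |R|<1 on (-2.8889, 0).

(-2.8889,0); λ=-8 ⇒ h* = (26/9)/8 = 0.3611.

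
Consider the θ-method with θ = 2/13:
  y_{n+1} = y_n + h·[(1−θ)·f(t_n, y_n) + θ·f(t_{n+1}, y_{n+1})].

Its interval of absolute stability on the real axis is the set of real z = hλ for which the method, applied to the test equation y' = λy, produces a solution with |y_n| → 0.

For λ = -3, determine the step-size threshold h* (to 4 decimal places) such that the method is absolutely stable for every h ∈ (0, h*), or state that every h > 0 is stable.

Set f=λy, z=hλ:
  y_{n+1} = y_n + z·[11/13·y_n + 2/13·y_{n+1}] ⇒ (1 − 2/13z)y_{n+1} = (1 + 11/13z)y_n
  ⇒ R(z) = (1 + 11/13z)/(1 − 2/13z).

Need |R(x)|<1, x<0.
x=-1.09: |R|=0.0665
R=−1: 1+11/13x = −1+2/13x ⇒ -9/13x=2 ⇒ x=2/(-9/13)=-2.8889
Confirm numerically:
  x=-2.864: |R|=0.98804 <1
  x=-2.507: |R|=0.80920 <1
  x=-2.235: |R|=0.66314 <1
  x=-3.088: |R|=1.09345 >1
  x=-3.053: |R|=1.07731 >1
  x=-3.022: |R|=1.06291 >1
So |R|<1 on (-2.8889, 0).

(-2.8889,0); λ=-3 ⇒ h* = (26/9)/3 = 0.9630.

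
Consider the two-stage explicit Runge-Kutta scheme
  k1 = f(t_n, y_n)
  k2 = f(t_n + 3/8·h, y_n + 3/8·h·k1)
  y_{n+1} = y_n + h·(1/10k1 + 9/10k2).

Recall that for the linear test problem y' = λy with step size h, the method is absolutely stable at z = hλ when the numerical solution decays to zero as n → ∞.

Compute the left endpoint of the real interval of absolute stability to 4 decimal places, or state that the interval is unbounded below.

left endpoint -2.9630.

With y'=λy (z=hλ):
  k1=λy_n ⇒ h·k1=z·y_n;  k2=λ(1+3/8z)y_n ⇒ h·k2=z(1+3/8z)y_n
  y_{n+1}/y_n = 1 + 1/10z + 9/10z(1+3/8z) = 1 + z + 27/80z²
  so R(z) = 1 + z + 27/80z².

Boundary: |R(x)|=1, x<0.
x=-1.04: |R|=0.3250
R=1: x+27/80x²=0 ⇒ x=−80/27=-2.9630; min R=1−1/(4·27/80)=0.2593>−1
Confirm numerically:
  x=-2.812: |R|=0.85673 <1
  x=-2.645: |R|=0.71616 <1
  x=-1.619: |R|=0.26564 <1
  x=-1.431: |R|=0.26012 <1
  x=-3.511: |R|=1.64940 >1
  x=-3.040: |R|=1.07904 >1
So |R|<1 on (-2.9630, 0).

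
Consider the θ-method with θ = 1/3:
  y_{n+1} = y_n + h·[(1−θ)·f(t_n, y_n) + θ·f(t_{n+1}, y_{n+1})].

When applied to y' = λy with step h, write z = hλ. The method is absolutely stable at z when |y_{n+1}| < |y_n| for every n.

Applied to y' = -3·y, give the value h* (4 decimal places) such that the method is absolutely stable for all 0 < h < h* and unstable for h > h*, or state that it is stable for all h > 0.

Set f=λy, z=hλ:
  y_{n+1} = y_n + z·[2/3·y_n + 1/3·y_{n+1}] ⇒ (1 − 1/3z)y_{n+1} = (1 + 2/3z)y_n
  Hence R(z) = (1 + 2/3z)/(1 − 1/3z).

Boundary: |R(x)|=1, x<0.
x=-1.44: |R|=0.0270
R=−1: 1+2/3x = −1+1/3x ⇒ -1/3x=2 ⇒ x=2/(-1/3)=-6.0000
Confirm numerically:
  x=-5.801: |R|=0.97739 <1
  x=-5.571: |R|=0.94995 <1
  x=-3.852: |R|=0.68651 <1
  x=-2.700: |R|=0.42105 <1
  x=-6.518: |R|=1.05442 >1
  x=-6.448: |R|=1.04742 >1
Stable set (-6.0000, 0).

(-6.0000,0); λ=-3 ⇒ h* = (6)/3 = 2.0000.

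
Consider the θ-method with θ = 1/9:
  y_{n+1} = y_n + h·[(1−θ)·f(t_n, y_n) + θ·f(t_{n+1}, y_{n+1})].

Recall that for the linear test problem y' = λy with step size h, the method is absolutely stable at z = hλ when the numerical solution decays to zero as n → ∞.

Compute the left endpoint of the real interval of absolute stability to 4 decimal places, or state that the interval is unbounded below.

With y'=λy (z=hλ):
  y_{n+1} = y_n + z·[8/9·y_n + 1/9·y_{n+1}] ⇒ (1 − 1/9z)y_{n+1} = (1 + 8/9z)y_n
  R(z) = (1 + 8/9z)/(1 − 1/9z).

Boundary: |R(x)|=1, x<0.
x=-1.03: |R|=0.0758
R=−1: 1+8/9x = −1+1/9x ⇒ -7/9x=2 ⇒ x=2/(-7/9)=-2.5714
Confirm numerically:
  x=-1.894: |R|=0.56471 <1
  x=-1.255: |R|=0.10141 <1
  x=-1.227: |R|=0.07979 <1
  x=-2.688: |R|=1.06982 >1
  x=-2.677: |R|=1.06329 >1
Interval (-2.5714, 0).

z* = -2.5714.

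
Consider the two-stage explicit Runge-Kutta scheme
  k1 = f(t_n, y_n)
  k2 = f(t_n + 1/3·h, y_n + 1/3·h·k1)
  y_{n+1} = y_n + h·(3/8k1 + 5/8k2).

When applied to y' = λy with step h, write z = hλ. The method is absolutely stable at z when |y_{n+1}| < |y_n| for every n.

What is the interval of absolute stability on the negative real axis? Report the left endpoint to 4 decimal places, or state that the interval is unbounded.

z∈(-4.8000,0).

Set f=λy, z=hλ:
  k1=λy_n ⇒ h·k1=z·y_n;  k2=λ(1+1/3z)y_n ⇒ h·k2=z(1+1/3z)y_n
  y_{n+1}/y_n = 1 + 3/8z + 5/8z(1+1/3z) = 1 + z + 5/24z²
  so R(z) = 1 + z + 5/24z².

Need |R(x)|<1, x<0.
x=-1.29: |R|=0.0567
R=1: x+5/24x²=0 ⇒ x=−24/5=-4.8000; min R=1−1/(4·5/24)=-0.2000>−1
Confirm numerically:
  x=-4.678: |R|=0.88110 <1
  x=-3.493: |R|=0.04889 <1
  x=-2.643: |R|=0.18770 <1
  x=-5.345: |R|=1.60688 >1
  x=-5.222: |R|=1.45910 >1
  x=-5.124: |R|=1.34587 >1
So |R|<1 on (-4.8000, 0).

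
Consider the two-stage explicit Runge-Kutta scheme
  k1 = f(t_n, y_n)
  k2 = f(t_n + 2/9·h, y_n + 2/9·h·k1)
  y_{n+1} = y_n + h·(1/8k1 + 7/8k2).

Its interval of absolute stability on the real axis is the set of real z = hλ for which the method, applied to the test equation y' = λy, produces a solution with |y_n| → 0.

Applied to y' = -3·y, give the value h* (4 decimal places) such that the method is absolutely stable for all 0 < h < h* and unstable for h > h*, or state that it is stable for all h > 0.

Test eqn y'=λy, z=hλ:
  k1=λy_n ⇒ h·k1=z·y_n;  k2=λ(1+2/9z)y_n ⇒ h·k2=z(1+2/9z)y_n
  y_{n+1}/y_n = 1 + 1/8z + 7/8z(1+2/9z) = 1 + z + 7/36z²
  Hence R(z) = 1 + z + 7/36z².

Solve |R(x)|<1 on ℝ⁻.
x=-1.57: |R|=0.0907
R=1: x+7/36x²=0 ⇒ x=−36/7=-5.1429; min R=1−1/(4·7/36)=-0.2857>−1
Confirm numerically:
  x=-3.587: |R|=0.08517 <1
  x=-2.690: |R|=0.28298 <1
  x=-2.575: |R|=0.28571 <1
  x=-5.719: |R|=1.64069 >1
  x=-5.527: |R|=1.41284 >1
  x=-5.472: |R|=1.35021 >1
Stable set (-5.1429, 0).

(-5.1429,0); λ=-3 ⇒ h* = (36/7)/3 = 1.7143.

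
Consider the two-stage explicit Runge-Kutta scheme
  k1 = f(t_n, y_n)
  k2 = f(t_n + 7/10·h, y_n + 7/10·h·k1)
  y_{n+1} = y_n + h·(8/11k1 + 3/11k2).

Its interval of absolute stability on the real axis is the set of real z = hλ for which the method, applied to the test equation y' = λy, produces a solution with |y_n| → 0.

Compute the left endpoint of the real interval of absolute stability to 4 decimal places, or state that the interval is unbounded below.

left endpoint -5.2381.

With y'=λy (z=hλ):
  k1=λy_n ⇒ h·k1=z·y_n;  k2=λ(1+7/10z)y_n ⇒ h·k2=z(1+7/10z)y_n
  y_{n+1}/y_n = 1 + 8/11z + 3/11z(1+7/10z) = 1 + z + 21/110z²
  Hence R(z) = 1 + z + 21/110z².

Boundary: |R(x)|=1, x<0.
x=-1.71: |R|=0.1518
R=1: x+21/110x²=0 ⇒ x=−110/21=-5.2381; min R=1−1/(4·21/110)=-0.3095>−1
Confirm numerically:
  x=-3.864: |R|=0.01363 <1
  x=-3.277: |R|=0.22688 <1
  x=-2.275: |R|=0.28693 <1
  x=-5.570: |R|=1.35294 >1
  x=-5.350: |R|=1.11430 >1
Stable set (-5.2381, 0).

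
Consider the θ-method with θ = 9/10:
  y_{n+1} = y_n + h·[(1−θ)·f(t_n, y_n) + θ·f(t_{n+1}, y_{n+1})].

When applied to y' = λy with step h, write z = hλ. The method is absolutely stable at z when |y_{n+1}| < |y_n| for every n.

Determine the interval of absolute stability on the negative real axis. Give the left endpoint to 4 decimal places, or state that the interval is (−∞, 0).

unbounded; (−∞, 0).

On y'=λy, z=hλ:
  y_{n+1} = y_n + z·[1/10·y_n + 9/10·y_{n+1}] ⇒ (1 − 9/10z)y_{n+1} = (1 + 1/10z)y_n
  R(z) = (1 + 1/10z)/(1 − 9/10z).

Need |R(x)|<1, x<0.
x=-1.28: |R|=0.4052
x=-2: |R|=0.2857
x=-10: |R|=0.0000
x=-100: |R|=0.0989
θ=9/10≥1/2 ⇒ |1+1/10x|<|1−9/10x| ∀x<0 ⇒ stable on all of ℝ⁻.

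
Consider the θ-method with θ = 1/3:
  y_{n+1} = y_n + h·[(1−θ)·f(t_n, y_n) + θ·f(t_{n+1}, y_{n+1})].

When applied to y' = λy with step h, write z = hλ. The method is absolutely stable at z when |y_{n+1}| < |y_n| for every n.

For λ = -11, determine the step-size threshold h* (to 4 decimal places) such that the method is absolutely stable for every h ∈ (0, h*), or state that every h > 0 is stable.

Set f=λy, z=hλ:
  y_{n+1} = y_n + z·[2/3·y_n + 1/3·y_{n+1}] ⇒ (1 − 1/3z)y_{n+1} = (1 + 2/3z)y_n
  R(z) = (1 + 2/3z)/(1 − 1/3z).

Find x<0 with |R(x)|<1.
x=-1.38: |R|=0.0548
R=−1: 1+2/3x = −1+1/3x ⇒ -1/3x=2 ⇒ x=2/(-1/3)=-6.0000
Confirm numerically:
  x=-5.809: |R|=0.97832 <1
  x=-5.264: |R|=0.91094 <1
  x=-3.440: |R|=0.60248 <1
  x=-2.574: |R|=0.38536 <1
  x=-6.600: |R|=1.06250 >1
  x=-6.455: |R|=1.04812 >1
  x=-6.381: |R|=1.04061 >1
Interval (-6.0000, 0).

(-6.0000,0); λ=-11 ⇒ h* = (6)/11 = 0.5455.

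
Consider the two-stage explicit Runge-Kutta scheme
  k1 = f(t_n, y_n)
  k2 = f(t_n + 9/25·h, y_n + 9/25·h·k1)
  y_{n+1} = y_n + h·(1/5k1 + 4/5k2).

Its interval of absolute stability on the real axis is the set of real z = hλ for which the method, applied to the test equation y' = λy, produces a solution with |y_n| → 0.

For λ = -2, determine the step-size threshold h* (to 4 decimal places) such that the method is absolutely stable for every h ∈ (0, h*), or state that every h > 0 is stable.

Set f=λy, z=hλ:
  k1=λy_n ⇒ h·k1=z·y_n;  k2=λ(1+9/25z)y_n ⇒ h·k2=z(1+9/25z)y_n
  y_{n+1}/y_n = 1 + 1/5z + 4/5z(1+9/25z) = 1 + z + 36/125z²
  ⇒ R(z) = 1 + z + 36/125z².

Solve |R(x)|<1 on ℝ⁻.
x=-1.52: |R|=0.1454
R=1: x+36/125x²=0 ⇒ x=−125/36=-3.4722; min R=1−1/(4·36/125)=0.1319>−1
Confirm numerically:
  x=-3.428: |R|=0.95634 <1
  x=-2.970: |R|=0.57042 <1
  x=-2.494: |R|=0.29737 <1
  x=-1.625: |R|=0.13550 <1
  x=-3.972: |R|=1.57171 >1
  x=-3.831: |R|=1.39585 >1
  x=-3.643: |R|=1.17918 >1
Stable set (-3.4722, 0).

(-3.4722,0); λ=-2 ⇒ h* = (125/36)/2 = 1.7361.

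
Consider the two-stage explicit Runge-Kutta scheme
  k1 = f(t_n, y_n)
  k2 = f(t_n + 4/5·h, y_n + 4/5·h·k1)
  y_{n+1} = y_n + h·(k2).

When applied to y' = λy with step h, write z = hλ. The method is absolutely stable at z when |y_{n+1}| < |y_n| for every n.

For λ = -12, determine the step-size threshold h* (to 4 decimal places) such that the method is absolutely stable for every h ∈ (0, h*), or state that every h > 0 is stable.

(-1.2500,0); λ=-12 ⇒ h* = (5/4)/12 = 0.1042.

On y'=λy, z=hλ:
  k1=λy_n ⇒ h·k1=z·y_n;  k2=λ(1+4/5z)y_n ⇒ h·k2=z(1+4/5z)y_n
  y_{n+1}/y_n = 1 + z(1+4/5z) = 1 + z + 4/5z²
  Hence R(z) = 1 + z + 4/5z².

Find x<0 with |R(x)|<1.
x=-0.62: |R|=0.6875
R=1: x+4/5x²=0 ⇒ x=−5/4=-1.2500; min R=1−1/(4·4/5)=0.6875>−1
Confirm numerically:
  x=-0.887: |R|=0.74242 <1
  x=-0.805: |R|=0.71342 <1
  x=-0.674: |R|=0.68942 <1
  x=-1.710: |R|=1.62928 >1
  x=-1.326: |R|=1.08062 >1
  x=-1.276: |R|=1.02654 >1
Interval (-1.2500, 0).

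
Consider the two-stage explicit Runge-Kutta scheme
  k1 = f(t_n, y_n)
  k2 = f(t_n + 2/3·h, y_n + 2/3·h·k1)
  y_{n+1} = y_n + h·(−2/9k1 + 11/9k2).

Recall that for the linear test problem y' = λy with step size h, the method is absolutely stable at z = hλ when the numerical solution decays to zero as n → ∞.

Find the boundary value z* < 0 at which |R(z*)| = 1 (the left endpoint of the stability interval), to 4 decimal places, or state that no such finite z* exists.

Set f=λy, z=hλ:
  k1=λy_n ⇒ h·k1=z·y_n;  k2=λ(1+2/3z)y_n ⇒ h·k2=z(1+2/3z)y_n
  y_{n+1}/y_n = 1 − 2/9z + 11/9z(1+2/3z) = 1 + z + 22/27z²
  ⇒ R(z) = 1 + z + 22/27z².

Need |R(x)|<1, x<0.
x=-0.73: |R|=0.7042
R=1: x+22/27x²=0 ⇒ x=−27/22=-1.2273; min R=1−1/(4·22/27)=0.6932>−1
Confirm numerically:
  x=-1.167: |R|=0.94269 <1
  x=-1.142: |R|=0.92065 <1
  x=-1.079: |R|=0.86964 <1
  x=-0.742: |R|=0.70661 <1
  x=-1.565: |R|=1.43066 >1
  x=-1.385: |R|=1.17800 >1
  x=-1.322: |R|=1.10204 >1
Interval (-1.2273, 0).

z* = -1.2273.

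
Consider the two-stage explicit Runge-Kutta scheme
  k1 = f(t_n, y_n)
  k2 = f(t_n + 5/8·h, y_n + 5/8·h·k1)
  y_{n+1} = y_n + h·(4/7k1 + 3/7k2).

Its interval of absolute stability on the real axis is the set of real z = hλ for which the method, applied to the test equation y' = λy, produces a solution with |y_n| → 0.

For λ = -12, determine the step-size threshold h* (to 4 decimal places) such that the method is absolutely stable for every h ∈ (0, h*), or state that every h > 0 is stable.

(-3.7333,0); λ=-12 ⇒ h* = (56/15)/12 = 0.3111.

With y'=λy (z=hλ):
  k1=λy_n ⇒ h·k1=z·y_n;  k2=λ(1+5/8z)y_n ⇒ h·k2=z(1+5/8z)y_n
  y_{n+1}/y_n = 1 + 4/7z + 3/7z(1+5/8z) = 1 + z + 15/56z²
  ⇒ R(z) = 1 + z + 15/56z².

Find x<0 with |R(x)|<1.
x=-1.32: |R|=0.1467
R=1: x+15/56x²=0 ⇒ x=−56/15=-3.7333; min R=1−1/(4·15/56)=0.0667>−1
Confirm numerically:
  x=-3.026: |R|=0.42668 <1
  x=-2.893: |R|=0.34882 <1
  x=-2.265: |R|=0.10917 <1
  x=-4.121: |R|=1.42792 >1
  x=-3.868: |R|=1.13952 >1
Stable set (-3.7333, 0).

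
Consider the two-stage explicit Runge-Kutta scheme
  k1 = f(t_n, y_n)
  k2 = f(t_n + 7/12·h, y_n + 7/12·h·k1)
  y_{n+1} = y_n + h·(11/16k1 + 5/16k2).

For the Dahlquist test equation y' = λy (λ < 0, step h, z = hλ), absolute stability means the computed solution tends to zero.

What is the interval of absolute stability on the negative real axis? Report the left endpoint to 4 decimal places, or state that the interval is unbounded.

With y'=λy (z=hλ):
  k1=λy_n ⇒ h·k1=z·y_n;  k2=λ(1+7/12z)y_n ⇒ h·k2=z(1+7/12z)y_n
  y_{n+1}/y_n = 1 + 11/16z + 5/16z(1+7/12z) = 1 + z + 35/192z²
  Hence R(z) = 1 + z + 35/192z².

Solve |R(x)|<1 on ℝ⁻.
x=-0.56: |R|=0.4972
R=1: x+35/192x²=0 ⇒ x=−192/35=-5.4857; min R=1−1/(4·35/192)=-0.3714>−1
Confirm numerically:
  x=-4.252: |R|=0.04374 <1
  x=-4.179: |R|=0.00455 <1
  x=-3.457: |R|=0.27846 <1
  x=-6.025: |R|=1.59230 >1
  x=-5.700: |R|=1.22266 >1
Interval (-5.4857, 0).

(-5.4857, 0).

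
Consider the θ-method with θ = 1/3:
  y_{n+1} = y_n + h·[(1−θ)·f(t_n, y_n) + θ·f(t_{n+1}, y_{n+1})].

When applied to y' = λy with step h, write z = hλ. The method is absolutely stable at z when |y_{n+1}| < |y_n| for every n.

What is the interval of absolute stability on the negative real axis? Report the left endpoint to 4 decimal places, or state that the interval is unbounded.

z∈(-6.0000,0).

On y'=λy, z=hλ:
  y_{n+1} = y_n + z·[2/3·y_n + 1/3·y_{n+1}] ⇒ (1 − 1/3z)y_{n+1} = (1 + 2/3z)y_n
  Hence R(z) = (1 + 2/3z)/(1 − 1/3z).

Solve |R(x)|<1 on ℝ⁻.
x=-0.52: |R|=0.5568
R=−1: 1+2/3x = −1+1/3x ⇒ -1/3x=2 ⇒ x=2/(-1/3)=-6.0000
Confirm numerically:
  x=-4.475: |R|=0.79599 <1
  x=-3.922: |R|=0.69980 <1
  x=-3.878: |R|=0.69148 <1
  x=-3.684: |R|=0.65350 <1
  x=-6.144: |R|=1.01575 >1
  x=-6.082: |R|=1.00903 >1
Stable set (-6.0000, 0).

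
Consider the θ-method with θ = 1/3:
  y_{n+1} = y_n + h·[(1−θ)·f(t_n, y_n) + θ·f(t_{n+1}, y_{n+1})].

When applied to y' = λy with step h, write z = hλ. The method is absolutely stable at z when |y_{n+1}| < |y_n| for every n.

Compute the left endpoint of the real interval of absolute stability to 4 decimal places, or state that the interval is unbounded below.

left endpoint -6.0000.

Set f=λy, z=hλ:
  y_{n+1} = y_n + z·[2/3·y_n + 1/3·y_{n+1}] ⇒ (1 − 1/3z)y_{n+1} = (1 + 2/3z)y_n
  Hence R(z) = (1 + 2/3z)/(1 − 1/3z).

Find x<0 with |R(x)|<1.
x=-0.38: |R|=0.6627
R=−1: 1+2/3x = −1+1/3x ⇒ -1/3x=2 ⇒ x=2/(-1/3)=-6.0000
Confirm numerically:
  x=-3.956: |R|=0.70615 <1
  x=-3.807: |R|=0.67783 <1
  x=-3.393: |R|=0.59221 <1
  x=-6.574: |R|=1.05995 >1
  x=-6.563: |R|=1.05887 >1
Stable set (-6.0000, 0).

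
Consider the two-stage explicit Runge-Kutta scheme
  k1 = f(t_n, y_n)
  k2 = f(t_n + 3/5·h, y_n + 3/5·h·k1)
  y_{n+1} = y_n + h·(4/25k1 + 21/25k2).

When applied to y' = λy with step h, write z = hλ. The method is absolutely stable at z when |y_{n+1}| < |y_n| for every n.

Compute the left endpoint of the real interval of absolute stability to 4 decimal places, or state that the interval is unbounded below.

On y'=λy, z=hλ:
  k1=λy_n ⇒ h·k1=z·y_n;  k2=λ(1+3/5z)y_n ⇒ h·k2=z(1+3/5z)y_n
  y_{n+1}/y_n = 1 + 4/25z + 21/25z(1+3/5z) = 1 + z + 63/125z²
  so R(z) = 1 + z + 63/125z².

Boundary: |R(x)|=1, x<0.
x=-0.88: |R|=0.5103
R=1: x+63/125x²=0 ⇒ x=−125/63=-1.9841; min R=1−1/(4·63/125)=0.5040>−1
Confirm numerically:
  x=-1.827: |R|=0.85532 <1
  x=-1.824: |R|=0.85280 <1
  x=-1.430: |R|=0.60063 <1
  x=-1.219: |R|=0.52992 <1
  x=-2.514: |R|=1.67138 >1
  x=-2.503: |R|=1.65456 >1
  x=-2.076: |R|=1.09613 >1
Interval (-1.9841, 0).

z* = -1.9841.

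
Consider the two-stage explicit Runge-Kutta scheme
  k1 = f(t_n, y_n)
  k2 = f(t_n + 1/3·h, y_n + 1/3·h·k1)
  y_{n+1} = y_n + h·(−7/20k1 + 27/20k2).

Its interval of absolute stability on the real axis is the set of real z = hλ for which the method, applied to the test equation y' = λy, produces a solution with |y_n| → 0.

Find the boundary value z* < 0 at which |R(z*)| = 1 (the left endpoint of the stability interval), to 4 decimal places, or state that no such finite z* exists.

left endpoint -2.2222.

Test eqn y'=λy, z=hλ:
  k1=λy_n ⇒ h·k1=z·y_n;  k2=λ(1+1/3z)y_n ⇒ h·k2=z(1+1/3z)y_n
  y_{n+1}/y_n = 1 − 7/20z + 27/20z(1+1/3z) = 1 + z + 9/20z²
  ⇒ R(z) = 1 + z + 9/20z².

Boundary: |R(x)|=1, x<0.
x=-1.76: |R|=0.6339
R=1: x+9/20x²=0 ⇒ x=−20/9=-2.2222; min R=1−1/(4·9/20)=0.4444>−1
Confirm numerically:
  x=-1.880: |R|=0.71048 <1
  x=-1.719: |R|=0.61073 <1
  x=-1.413: |R|=0.48546 <1
  x=-2.658: |R|=1.52123 >1
  x=-2.563: |R|=1.39304 >1
Stable set (-2.2222, 0).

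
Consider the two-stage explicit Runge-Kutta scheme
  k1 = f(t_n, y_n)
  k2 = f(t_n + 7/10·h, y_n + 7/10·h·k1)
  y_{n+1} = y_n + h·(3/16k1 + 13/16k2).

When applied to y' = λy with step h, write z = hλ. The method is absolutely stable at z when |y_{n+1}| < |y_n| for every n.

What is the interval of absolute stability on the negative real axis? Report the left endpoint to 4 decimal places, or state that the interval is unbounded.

Test eqn y'=λy, z=hλ:
  k1=λy_n ⇒ h·k1=z·y_n;  k2=λ(1+7/10z)y_n ⇒ h·k2=z(1+7/10z)y_n
  y_{n+1}/y_n = 1 + 3/16z + 13/16z(1+7/10z) = 1 + z + 91/160z²
  R(z) = 1 + z + 91/160z².

Find x<0 with |R(x)|<1.
x=-0.65: |R|=0.5903
R=1: x+91/160x²=0 ⇒ x=−160/91=-1.7582; min R=1−1/(4·91/160)=0.5604>−1
Confirm numerically:
  x=-1.729: |R|=0.97124 <1
  x=-1.163: |R|=0.60627 <1
  x=-1.058: |R|=0.57864 <1
  x=-0.722: |R|=0.57448 <1
  x=-2.225: |R|=1.59067 >1
  x=-2.125: |R|=1.44326 >1
  x=-2.010: |R|=1.28781 >1
Interval (-1.7582, 0).

(-1.7582, 0).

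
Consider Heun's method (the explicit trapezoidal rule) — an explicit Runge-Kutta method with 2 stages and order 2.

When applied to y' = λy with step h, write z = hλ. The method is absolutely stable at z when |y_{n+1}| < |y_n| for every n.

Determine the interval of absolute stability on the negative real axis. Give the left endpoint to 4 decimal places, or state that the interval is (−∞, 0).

z∈(-2.0000,0).

Test eqn y'=λy, z=hλ:
  order 2, 2-stage ⇒ R(z)=1+z+z^2/2
  (e.g. R(-0.66)=0.55780, |R|=0.55780)

Solve |R(x)|<1 on ℝ⁻.
x=-0.66: |R|=0.5578
|R(-1.83)|=0.8445 |R(-1.17)|=0.5144 |R(-0.58)|=0.5882
Bisect:
  x_lo=-2.8531 |R|=2.2170  x_hi=-0.1297 |R|=0.8787
  mid=-1.49140 |R|=0.62074 →hi
  mid=-2.17225 |R|=1.18709 →lo
  mid=-1.83182 |R|=0.84597 →hi
  mid=-2.00204 |R|=1.00204 →lo
  mid=-1.91693 |R|=0.92038 →hi
  mid=-1.95948 |R|=0.96031 →hi
  mid=-1.98076 |R|=0.98095 →hi
  mid=-1.99140 |R|=0.99144 →hi
  ...
  [-2.00004,-1.99988] ⇒ x*=-2.0000
So |R|<1 on (-2.0000, 0).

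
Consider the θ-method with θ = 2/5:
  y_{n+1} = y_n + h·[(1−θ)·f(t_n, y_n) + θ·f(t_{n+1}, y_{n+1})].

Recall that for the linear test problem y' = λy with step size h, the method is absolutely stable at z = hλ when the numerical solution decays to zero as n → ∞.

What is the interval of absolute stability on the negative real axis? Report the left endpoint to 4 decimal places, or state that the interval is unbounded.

z∈(-10.0000,0).

With y'=λy (z=hλ):
  y_{n+1} = y_n + z·[3/5·y_n + 2/5·y_{n+1}] ⇒ (1 − 2/5z)y_{n+1} = (1 + 3/5z)y_n
  ⇒ R(z) = (1 + 3/5z)/(1 − 2/5z).

Need |R(x)|<1, x<0.
x=-0.5: |R|=0.5833
R=−1: 1+3/5x = −1+2/5x ⇒ -1/5x=2 ⇒ x=2/(-1/5)=-10.0000
Confirm numerically:
  x=-8.057: |R|=0.90798 <1
  x=-6.747: |R|=0.82411 <1
  x=-5.742: |R|=0.74169 <1
  x=-5.375: |R|=0.70635 <1
  x=-10.312: |R|=1.01218 >1
  x=-10.284: |R|=1.01111 >1
  x=-10.216: |R|=1.00849 >1
So |R|<1 on (-10.0000, 0).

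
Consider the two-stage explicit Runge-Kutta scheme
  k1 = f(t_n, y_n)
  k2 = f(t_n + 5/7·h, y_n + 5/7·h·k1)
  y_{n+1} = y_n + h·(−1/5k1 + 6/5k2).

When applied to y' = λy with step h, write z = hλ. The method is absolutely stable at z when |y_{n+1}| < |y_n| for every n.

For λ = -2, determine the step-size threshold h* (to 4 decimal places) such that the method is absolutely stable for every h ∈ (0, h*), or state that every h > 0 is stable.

With y'=λy (z=hλ):
  k1=λy_n ⇒ h·k1=z·y_n;  k2=λ(1+5/7z)y_n ⇒ h·k2=z(1+5/7z)y_n
  y_{n+1}/y_n = 1 − 1/5z + 6/5z(1+5/7z) = 1 + z + 6/7z²
  Hence R(z) = 1 + z + 6/7z².

Boundary: |R(x)|=1, x<0.
x=-0.76: |R|=0.7351
R=1: x+6/7x²=0 ⇒ x=−7/6=-1.1667; min R=1−1/(4·6/7)=0.7083>−1
Confirm numerically:
  x=-1.061: |R|=0.90390 <1
  x=-1.041: |R|=0.88787 <1
  x=-0.834: |R|=0.76219 <1
  x=-0.804: |R|=0.75007 <1
  x=-1.688: |R|=1.75429 >1
  x=-1.622: |R|=1.63304 >1
  x=-1.389: |R|=1.26470 >1
Interval (-1.1667, 0).

(-1.1667,0); λ=-2 ⇒ h* = (7/6)/2 = 0.5833.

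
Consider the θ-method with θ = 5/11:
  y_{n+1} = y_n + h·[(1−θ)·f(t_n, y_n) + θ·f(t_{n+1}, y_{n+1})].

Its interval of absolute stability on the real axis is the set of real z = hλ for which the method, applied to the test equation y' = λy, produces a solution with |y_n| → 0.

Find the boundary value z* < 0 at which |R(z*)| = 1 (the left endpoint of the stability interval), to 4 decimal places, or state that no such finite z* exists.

On y'=λy, z=hλ:
  y_{n+1} = y_n + z·[6/11·y_n + 5/11·y_{n+1}] ⇒ (1 − 5/11z)y_{n+1} = (1 + 6/11z)y_n
  R(z) = (1 + 6/11z)/(1 − 5/11z).

Need |R(x)|<1, x<0.
x=-1.36: |R|=0.1596
R=−1: 1+6/11x = −1+5/11x ⇒ -1/11x=2 ⇒ x=2/(-1/11)=-22.0000
Confirm numerically:
  x=-18.601: |R|=0.96732 <1
  x=-16.019: |R|=0.93434 <1
  x=-11.441: |R|=0.84519 <1
  x=-22.540: |R|=1.00437 >1
  x=-22.411: |R|=1.00334 >1
  x=-22.102: |R|=1.00084 >1
Interval (-22.0000, 0).

left endpoint -22.0000.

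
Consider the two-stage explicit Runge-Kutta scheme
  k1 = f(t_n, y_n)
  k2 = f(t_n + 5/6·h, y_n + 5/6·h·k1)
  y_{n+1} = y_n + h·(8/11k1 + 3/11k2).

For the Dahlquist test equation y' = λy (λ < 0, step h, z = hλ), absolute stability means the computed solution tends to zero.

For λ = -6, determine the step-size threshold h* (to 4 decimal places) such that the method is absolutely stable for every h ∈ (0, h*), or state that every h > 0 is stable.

Set f=λy, z=hλ:
  k1=λy_n ⇒ h·k1=z·y_n;  k2=λ(1+5/6z)y_n ⇒ h·k2=z(1+5/6z)y_n
  y_{n+1}/y_n = 1 + 8/11z + 3/11z(1+5/6z) = 1 + z + 5/22z²
  so R(z) = 1 + z + 5/22z².

Find x<0 with |R(x)|<1.
x=-0.97: |R|=0.2438
R=1: x+5/22x²=0 ⇒ x=−22/5=-4.4000; min R=1−1/(4·5/22)=-0.1000>−1
Confirm numerically:
  x=-4.125: |R|=0.74219 <1
  x=-3.623: |R|=0.36021 <1
  x=-2.206: |R|=0.09999 <1
  x=-4.447: |R|=1.04750 >1
  x=-4.434: |R|=1.03426 >1
Interval (-4.4000, 0).

(-4.4000,0); λ=-6 ⇒ h* = (22/5)/6 = 0.7333.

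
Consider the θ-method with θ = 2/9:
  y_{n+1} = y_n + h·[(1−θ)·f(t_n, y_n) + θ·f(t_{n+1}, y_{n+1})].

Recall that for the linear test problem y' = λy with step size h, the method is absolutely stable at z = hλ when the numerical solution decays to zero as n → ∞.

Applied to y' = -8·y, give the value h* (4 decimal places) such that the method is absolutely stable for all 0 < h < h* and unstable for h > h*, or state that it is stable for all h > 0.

(-3.6000,0); λ=-8 ⇒ h* = (18/5)/8 = 0.4500.

Set f=λy, z=hλ:
  y_{n+1} = y_n + z·[7/9·y_n + 2/9·y_{n+1}] ⇒ (1 − 2/9z)y_{n+1} = (1 + 7/9z)y_n
  ⇒ R(z) = (1 + 7/9z)/(1 − 2/9z).

Boundary: |R(x)|=1, x<0.
x=-1.51: |R|=0.1306
R=−1: 1+7/9x = −1+2/9x ⇒ -5/9x=2 ⇒ x=2/(-5/9)=-3.6000
Confirm numerically:
  x=-3.490: |R|=0.96558 <1
  x=-3.204: |R|=0.87150 <1
  x=-2.581: |R|=0.64023 <1
  x=-3.906: |R|=1.09101 >1
  x=-3.667: |R|=1.02051 >1
  x=-3.659: |R|=1.01808 >1
Interval (-3.6000, 0).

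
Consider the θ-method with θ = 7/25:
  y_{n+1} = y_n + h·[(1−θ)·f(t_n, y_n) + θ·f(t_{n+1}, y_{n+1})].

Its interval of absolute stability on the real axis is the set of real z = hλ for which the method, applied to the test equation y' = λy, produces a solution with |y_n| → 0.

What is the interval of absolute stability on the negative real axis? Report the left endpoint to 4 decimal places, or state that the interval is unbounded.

(-4.5455, 0).

Set f=λy, z=hλ:
  y_{n+1} = y_n + z·[18/25·y_n + 7/25·y_{n+1}] ⇒ (1 − 7/25z)y_{n+1} = (1 + 18/25z)y_n
  Hence R(z) = (1 + 18/25z)/(1 − 7/25z).

Find x<0 with |R(x)|<1.
x=-1.45: |R|=0.0313
R=−1: 1+18/25x = −1+7/25x ⇒ -11/25x=2 ⇒ x=2/(-11/25)=-4.5455
Confirm numerically:
  x=-4.161: |R|=0.92187 <1
  x=-3.634: |R|=0.80122 <1
  x=-3.173: |R|=0.68022 <1
  x=-2.509: |R|=0.47370 <1
  x=-4.934: |R|=1.07179 >1
  x=-4.913: |R|=1.06807 >1
  x=-4.858: |R|=1.05827 >1
Interval (-4.5455, 0).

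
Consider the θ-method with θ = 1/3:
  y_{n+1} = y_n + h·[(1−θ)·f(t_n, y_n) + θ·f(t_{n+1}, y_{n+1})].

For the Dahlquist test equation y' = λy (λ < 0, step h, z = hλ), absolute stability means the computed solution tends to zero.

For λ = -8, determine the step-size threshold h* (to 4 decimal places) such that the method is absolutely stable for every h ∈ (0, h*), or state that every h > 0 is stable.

On y'=λy, z=hλ:
  y_{n+1} = y_n + z·[2/3·y_n + 1/3·y_{n+1}] ⇒ (1 − 1/3z)y_{n+1} = (1 + 2/3z)y_n
  Hence R(z) = (1 + 2/3z)/(1 − 1/3z).

Boundary: |R(x)|=1, x<0.
x=-0.55: |R|=0.5352
R=−1: 1+2/3x = −1+1/3x ⇒ -1/3x=2 ⇒ x=2/(-1/3)=-6.0000
Confirm numerically:
  x=-4.631: |R|=0.82060 <1
  x=-3.234: |R|=0.55630 <1
  x=-3.169: |R|=0.54109 <1
  x=-6.156: |R|=1.01704 >1
  x=-6.038: |R|=1.00420 >1
So |R|<1 on (-6.0000, 0).

(-6.0000,0); λ=-8 ⇒ h* = (6)/8 = 0.7500.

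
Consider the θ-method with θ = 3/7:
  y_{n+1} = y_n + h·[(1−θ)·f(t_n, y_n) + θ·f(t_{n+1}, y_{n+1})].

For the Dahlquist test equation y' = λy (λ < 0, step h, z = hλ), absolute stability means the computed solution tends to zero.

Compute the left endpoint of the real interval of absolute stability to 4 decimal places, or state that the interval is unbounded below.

left endpoint -14.0000.

Test eqn y'=λy, z=hλ:
  y_{n+1} = y_n + z·[4/7·y_n + 3/7·y_{n+1}] ⇒ (1 − 3/7z)y_{n+1} = (1 + 4/7z)y_n
  so R(z) = (1 + 4/7z)/(1 − 3/7z).

Need |R(x)|<1, x<0.
x=-1.6: |R|=0.0508
R=−1: 1+4/7x = −1+3/7x ⇒ -1/7x=2 ⇒ x=2/(-1/7)=-14.0000
Confirm numerically:
  x=-13.356: |R|=0.98632 <1
  x=-10.255: |R|=0.90083 <1
  x=-6.661: |R|=0.72801 <1
  x=-14.208: |R|=1.00419 >1
  x=-14.093: |R|=1.00189 >1
Stable set (-14.0000, 0).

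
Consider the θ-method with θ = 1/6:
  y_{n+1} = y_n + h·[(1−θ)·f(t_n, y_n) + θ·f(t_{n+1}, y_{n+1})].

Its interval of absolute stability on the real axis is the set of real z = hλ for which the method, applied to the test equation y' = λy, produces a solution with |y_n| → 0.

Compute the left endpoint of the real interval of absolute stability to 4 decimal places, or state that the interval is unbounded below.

Test eqn y'=λy, z=hλ:
  y_{n+1} = y_n + z·[5/6·y_n + 1/6·y_{n+1}] ⇒ (1 − 1/6z)y_{n+1} = (1 + 5/6z)y_n
  Hence R(z) = (1 + 5/6z)/(1 − 1/6z).

Solve |R(x)|<1 on ℝ⁻.
x=-1.09: |R|=0.0776
R=−1: 1+5/6x = −1+1/6x ⇒ -2/3x=2 ⇒ x=2/(-2/3)=-3.0000
Confirm numerically:
  x=-2.904: |R|=0.95687 <1
  x=-2.289: |R|=0.65689 <1
  x=-1.706: |R|=0.32832 <1
  x=-3.464: |R|=1.19611 >1
  x=-3.151: |R|=1.06600 >1
So |R|<1 on (-3.0000, 0).

left endpoint -3.0000.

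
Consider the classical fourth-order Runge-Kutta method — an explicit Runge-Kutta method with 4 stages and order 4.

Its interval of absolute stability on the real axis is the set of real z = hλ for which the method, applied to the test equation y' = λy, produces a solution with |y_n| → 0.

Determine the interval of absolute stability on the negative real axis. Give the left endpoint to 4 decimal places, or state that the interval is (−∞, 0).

z∈(-2.7853,0).

Set f=λy, z=hλ:
  order 4, 4-stage ⇒ R(z)=1+z+z^2/2+z^3/6+z^4/24
  (e.g. R(-1.02)=0.36843, |R|=0.36843)

Find x<0 with |R(x)|<1.
x=-1.02: |R|=0.3684
|R(-2.47)|=0.6198 |R(-1.77)|=0.2812 |R(-1.05)|=0.3590
Bisect:
  x_lo=-3.1183 |R|=1.6296  x_hi=-0.0962 |R|=0.9083
  mid=-1.60725 |R|=0.27044 →hi
  mid=-2.36276 |R|=0.52872 →hi
  mid=-2.74051 |R|=0.93455 →hi
  mid=-2.92939 |R|=1.23989 →lo
  mid=-2.83495 |R|=1.07748 →lo
  mid=-2.78773 |R|=1.00368 →lo
  mid=-2.76412 |R|=0.96854 →hi
  mid=-2.77592 |R|=0.98597 →hi
  mid=-2.78183 |R|=0.99479 →hi
  ...
  [-2.78533,-2.78515] ⇒ x*=-2.7853
So |R|<1 on (-2.7853, 0).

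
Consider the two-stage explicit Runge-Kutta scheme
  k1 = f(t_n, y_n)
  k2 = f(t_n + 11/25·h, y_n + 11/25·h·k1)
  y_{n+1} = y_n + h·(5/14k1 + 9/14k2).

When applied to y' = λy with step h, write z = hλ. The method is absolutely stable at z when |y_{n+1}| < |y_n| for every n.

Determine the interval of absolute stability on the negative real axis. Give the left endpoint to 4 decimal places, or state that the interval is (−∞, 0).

With y'=λy (z=hλ):
  k1=λy_n ⇒ h·k1=z·y_n;  k2=λ(1+11/25z)y_n ⇒ h·k2=z(1+11/25z)y_n
  y_{n+1}/y_n = 1 + 5/14z + 9/14z(1+11/25z) = 1 + z + 99/350z²
  Hence R(z) = 1 + z + 99/350z².

Boundary: |R(x)|=1, x<0.
x=-1.47: |R|=0.1412
R=1: x+99/350x²=0 ⇒ x=−350/99=-3.5354; min R=1−1/(4·99/350)=0.1162>−1
Confirm numerically:
  x=-3.054: |R|=0.58418 <1
  x=-2.835: |R|=0.43839 <1
  x=-2.404: |R|=0.23069 <1
  x=-1.487: |R|=0.13844 <1
  x=-4.007: |R|=1.53457 >1
  x=-3.583: |R|=1.04829 >1
Interval (-3.5354, 0).

z∈(-3.5354,0).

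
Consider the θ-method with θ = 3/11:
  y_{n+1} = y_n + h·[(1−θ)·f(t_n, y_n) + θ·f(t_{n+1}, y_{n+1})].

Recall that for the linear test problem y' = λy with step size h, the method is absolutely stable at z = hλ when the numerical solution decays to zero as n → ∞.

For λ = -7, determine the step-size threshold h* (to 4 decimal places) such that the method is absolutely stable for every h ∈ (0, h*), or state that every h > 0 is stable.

On y'=λy, z=hλ:
  y_{n+1} = y_n + z·[8/11·y_n + 3/11·y_{n+1}] ⇒ (1 − 3/11z)y_{n+1} = (1 + 8/11z)y_n
  R(z) = (1 + 8/11z)/(1 − 3/11z).

Boundary: |R(x)|=1, x<0.
x=-1.24: |R|=0.0734
R=−1: 1+8/11x = −1+3/11x ⇒ -5/11x=2 ⇒ x=2/(-5/11)=-4.4000
Confirm numerically:
  x=-4.141: |R|=0.94471 <1
  x=-3.962: |R|=0.90431 <1
  x=-3.860: |R|=0.88043 <1
  x=-2.810: |R|=0.59084 <1
  x=-4.947: |R|=1.10584 >1
  x=-4.576: |R|=1.03559 >1
  x=-4.435: |R|=1.00720 >1
So |R|<1 on (-4.4000, 0).

(-4.4000,0); λ=-7 ⇒ h* = (22/5)/7 = 0.6286.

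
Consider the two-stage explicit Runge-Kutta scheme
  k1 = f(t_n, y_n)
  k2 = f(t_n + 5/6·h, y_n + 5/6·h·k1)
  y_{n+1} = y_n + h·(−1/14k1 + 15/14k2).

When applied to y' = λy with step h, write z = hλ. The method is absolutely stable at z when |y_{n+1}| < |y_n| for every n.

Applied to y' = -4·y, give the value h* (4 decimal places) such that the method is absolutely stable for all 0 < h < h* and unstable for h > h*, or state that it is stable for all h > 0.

(-1.1200,0); λ=-4 ⇒ h* = (28/25)/4 = 0.2800.

On y'=λy, z=hλ:
  k1=λy_n ⇒ h·k1=z·y_n;  k2=λ(1+5/6z)y_n ⇒ h·k2=z(1+5/6z)y_n
  y_{n+1}/y_n = 1 − 1/14z + 15/14z(1+5/6z) = 1 + z + 25/28z²
  Hence R(z) = 1 + z + 25/28z².

Solve |R(x)|<1 on ℝ⁻.
x=-1.7: |R|=1.8804
R=1: x+25/28x²=0 ⇒ x=−28/25=-1.1200; min R=1−1/(4·25/28)=0.7200>−1
Confirm numerically:
  x=-1.054: |R|=0.93789 <1
  x=-0.868: |R|=0.80470 <1
  x=-0.843: |R|=0.79151 <1
  x=-1.452: |R|=1.43041 >1
  x=-1.442: |R|=1.41458 >1
  x=-1.439: |R|=1.40986 >1
Interval (-1.1200, 0).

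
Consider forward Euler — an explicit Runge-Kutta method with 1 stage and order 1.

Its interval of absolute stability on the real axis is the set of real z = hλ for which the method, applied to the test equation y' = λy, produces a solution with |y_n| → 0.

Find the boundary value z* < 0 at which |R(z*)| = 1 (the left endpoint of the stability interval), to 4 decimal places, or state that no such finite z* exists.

Test eqn y'=λy, z=hλ:
  order 1, 1-stage ⇒ R(z)=1+z
  (e.g. R(-1.62)=-0.62000, |R|=0.62000)

Solve |R(x)|<1 on ℝ⁻.
x=-1.62: |R|=0.6200
|R(-1.75)|=0.7500 |R(-1.08)|=0.0800 |R(-0.65)|=0.3500
Bisect:
  x_lo=-2.3607 |R|=1.3607  x_hi=-0.2188 |R|=0.7812
  mid=-1.28976 |R|=0.28976 →hi
  mid=-1.82523 |R|=0.82523 →hi
  mid=-2.09297 |R|=1.09297 →lo
  mid=-1.95910 |R|=0.95910 →hi
  mid=-2.02603 |R|=1.02603 →lo
  mid=-1.99257 |R|=0.99257 →hi
  mid=-2.00930 |R|=1.00930 →lo
  mid=-2.00093 |R|=1.00093 →lo
  mid=-1.99675 |R|=0.99675 →hi
  ...
  [-2.00002,-1.99989] ⇒ x*=-2.0000
So |R|<1 on (-2.0000, 0).

left endpoint -2.0000.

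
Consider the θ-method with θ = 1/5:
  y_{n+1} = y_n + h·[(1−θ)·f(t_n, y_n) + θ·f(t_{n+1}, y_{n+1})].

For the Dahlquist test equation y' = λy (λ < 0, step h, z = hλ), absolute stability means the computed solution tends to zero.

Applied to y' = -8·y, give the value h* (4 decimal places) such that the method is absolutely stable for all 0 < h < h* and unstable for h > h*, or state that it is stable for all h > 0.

(-3.3333,0); λ=-8 ⇒ h* = (10/3)/8 = 0.4167.

With y'=λy (z=hλ):
  y_{n+1} = y_n + z·[4/5·y_n + 1/5·y_{n+1}] ⇒ (1 − 1/5z)y_{n+1} = (1 + 4/5z)y_n
  ⇒ R(z) = (1 + 4/5z)/(1 − 1/5z).

Solve |R(x)|<1 on ℝ⁻.
x=-1.76: |R|=0.3018
R=−1: 1+4/5x = −1+1/5x ⇒ -3/5x=2 ⇒ x=2/(-3/5)=-3.3333
Confirm numerically:
  x=-2.995: |R|=0.87305 <1
  x=-2.901: |R|=0.83584 <1
  x=-2.214: |R|=0.53452 <1
  x=-2.131: |R|=0.49418 <1
  x=-3.841: |R|=1.17227 >1
  x=-3.578: |R|=1.08557 >1
So |R|<1 on (-3.3333, 0).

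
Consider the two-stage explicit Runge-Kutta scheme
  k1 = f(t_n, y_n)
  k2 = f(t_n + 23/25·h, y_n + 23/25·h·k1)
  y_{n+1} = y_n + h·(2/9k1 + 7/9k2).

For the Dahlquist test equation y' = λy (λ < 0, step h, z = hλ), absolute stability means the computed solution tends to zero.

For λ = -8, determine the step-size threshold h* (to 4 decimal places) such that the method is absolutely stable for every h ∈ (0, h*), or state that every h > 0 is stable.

Set f=λy, z=hλ:
  k1=λy_n ⇒ h·k1=z·y_n;  k2=λ(1+23/25z)y_n ⇒ h·k2=z(1+23/25z)y_n
  y_{n+1}/y_n = 1 + 2/9z + 7/9z(1+23/25z) = 1 + z + 161/225z²
  Hence R(z) = 1 + z + 161/225z².

Boundary: |R(x)|=1, x<0.
x=-0.95: |R|=0.6958
R=1: x+161/225x²=0 ⇒ x=−225/161=-1.3975; min R=1−1/(4·161/225)=0.6506>−1
Confirm numerically:
  x=-1.374: |R|=0.97688 <1
  x=-1.231: |R|=0.85332 <1
  x=-1.160: |R|=0.80285 <1
  x=-0.606: |R|=0.65678 <1
  x=-1.511: |R|=1.12270 >1
  x=-1.509: |R|=1.12038 >1
Stable set (-1.3975, 0).

(-1.3975,0); λ=-8 ⇒ h* = (225/161)/8 = 0.1747.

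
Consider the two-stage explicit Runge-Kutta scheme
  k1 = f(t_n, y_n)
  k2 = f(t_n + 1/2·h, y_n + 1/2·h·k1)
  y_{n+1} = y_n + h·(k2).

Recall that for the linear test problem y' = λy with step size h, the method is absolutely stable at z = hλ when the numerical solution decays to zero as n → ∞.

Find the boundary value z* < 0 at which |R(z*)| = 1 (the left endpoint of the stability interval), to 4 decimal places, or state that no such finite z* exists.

left endpoint -2.0000.

With y'=λy (z=hλ):
  k1=λy_n ⇒ h·k1=z·y_n;  k2=λ(1+1/2z)y_n ⇒ h·k2=z(1+1/2z)y_n
  y_{n+1}/y_n = 1 + z(1+1/2z) = 1 + z + 1/2z²
  ⇒ R(z) = 1 + z + 1/2z².

Boundary: |R(x)|=1, x<0.
x=-1.52: |R|=0.6352
R=1: x+1/2x²=0 ⇒ x=−2=-2.0000; min R=1−1/(4·1/2)=0.5000>−1
Confirm numerically:
  x=-1.872: |R|=0.88019 <1
  x=-1.741: |R|=0.77454 <1
  x=-1.550: |R|=0.65125 <1
  x=-1.286: |R|=0.54090 <1
  x=-2.446: |R|=1.54546 >1
  x=-2.168: |R|=1.18211 >1
Interval (-2.0000, 0).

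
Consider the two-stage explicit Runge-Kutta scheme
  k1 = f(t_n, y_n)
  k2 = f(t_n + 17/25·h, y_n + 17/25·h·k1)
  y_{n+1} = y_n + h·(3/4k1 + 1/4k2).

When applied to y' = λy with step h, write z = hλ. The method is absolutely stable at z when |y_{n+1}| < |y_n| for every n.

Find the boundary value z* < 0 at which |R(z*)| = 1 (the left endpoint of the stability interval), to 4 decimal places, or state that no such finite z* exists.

With y'=λy (z=hλ):
  k1=λy_n ⇒ h·k1=z·y_n;  k2=λ(1+17/25z)y_n ⇒ h·k2=z(1+17/25z)y_n
  y_{n+1}/y_n = 1 + 3/4z + 1/4z(1+17/25z) = 1 + z + 17/100z²
  so R(z) = 1 + z + 17/100z².

Find x<0 with |R(x)|<1.
x=-1.06: |R|=0.1310
R=1: x+17/100x²=0 ⇒ x=−100/17=-5.8824; min R=1−1/(4·17/100)=-0.4706>−1
Confirm numerically:
  x=-4.953: |R|=0.21748 <1
  x=-4.858: |R|=0.15403 <1
  x=-3.057: |R|=0.46831 <1
  x=-2.441: |R|=0.42806 <1
  x=-6.392: |R|=1.55380 >1
  x=-6.314: |R|=1.46332 >1
  x=-6.134: |R|=1.26241 >1
Interval (-5.8824, 0).

left endpoint -5.8824.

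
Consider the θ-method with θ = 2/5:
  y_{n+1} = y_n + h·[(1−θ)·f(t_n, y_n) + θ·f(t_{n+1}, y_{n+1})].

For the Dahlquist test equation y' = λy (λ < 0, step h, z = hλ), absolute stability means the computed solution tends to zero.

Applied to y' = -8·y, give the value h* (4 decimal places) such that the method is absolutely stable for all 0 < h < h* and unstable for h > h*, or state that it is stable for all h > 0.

(-10.0000,0); λ=-8 ⇒ h* = (10)/8 = 1.2500.

With y'=λy (z=hλ):
  y_{n+1} = y_n + z·[3/5·y_n + 2/5·y_{n+1}] ⇒ (1 − 2/5z)y_{n+1} = (1 + 3/5z)y_n
  ⇒ R(z) = (1 + 3/5z)/(1 − 2/5z).

Find x<0 with |R(x)|<1.
x=-0.85: |R|=0.3657
R=−1: 1+3/5x = −1+2/5x ⇒ -1/5x=2 ⇒ x=2/(-1/5)=-10.0000
Confirm numerically:
  x=-9.787: |R|=0.99133 <1
  x=-8.937: |R|=0.95353 <1
  x=-7.602: |R|=0.88131 <1
  x=-5.222: |R|=0.69062 <1
  x=-10.503: |R|=1.01934 >1
  x=-10.265: |R|=1.01038 >1
  x=-10.227: |R|=1.00892 >1
Interval (-10.0000, 0).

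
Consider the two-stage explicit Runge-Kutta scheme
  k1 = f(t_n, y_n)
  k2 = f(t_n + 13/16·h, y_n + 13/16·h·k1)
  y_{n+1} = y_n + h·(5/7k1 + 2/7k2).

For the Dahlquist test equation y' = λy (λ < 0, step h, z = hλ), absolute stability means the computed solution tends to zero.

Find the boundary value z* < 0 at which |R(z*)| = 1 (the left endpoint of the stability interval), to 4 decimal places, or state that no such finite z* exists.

Test eqn y'=λy, z=hλ:
  k1=λy_n ⇒ h·k1=z·y_n;  k2=λ(1+13/16z)y_n ⇒ h·k2=z(1+13/16z)y_n
  y_{n+1}/y_n = 1 + 5/7z + 2/7z(1+13/16z) = 1 + z + 13/56z²
  Hence R(z) = 1 + z + 13/56z².

Boundary: |R(x)|=1, x<0.
x=-1.48: |R|=0.0285
R=1: x+13/56x²=0 ⇒ x=−56/13=-4.3077; min R=1−1/(4·13/56)=-0.0769>−1
Confirm numerically:
  x=-4.015: |R|=0.72720 <1
  x=-3.872: |R|=0.60837 <1
  x=-2.642: |R|=0.02160 <1
  x=-1.855: |R|=0.05619 <1
  x=-4.828: |R|=1.58315 >1
  x=-4.814: |R|=1.56582 >1
  x=-4.562: |R|=1.26932 >1
Interval (-4.3077, 0).

z* = -4.3077.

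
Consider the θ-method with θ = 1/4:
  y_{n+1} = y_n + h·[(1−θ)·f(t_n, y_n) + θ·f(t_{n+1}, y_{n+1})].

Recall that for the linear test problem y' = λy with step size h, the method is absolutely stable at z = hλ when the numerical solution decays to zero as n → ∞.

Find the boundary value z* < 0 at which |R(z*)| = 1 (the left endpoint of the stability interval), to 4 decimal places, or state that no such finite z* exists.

With y'=λy (z=hλ):
  y_{n+1} = y_n + z·[3/4·y_n + 1/4·y_{n+1}] ⇒ (1 − 1/4z)y_{n+1} = (1 + 3/4z)y_n
  R(z) = (1 + 3/4z)/(1 − 1/4z).

Find x<0 with |R(x)|<1.
x=-1.71: |R|=0.1979
R=−1: 1+3/4x = −1+1/4x ⇒ -1/2x=2 ⇒ x=2/(-1/2)=-4.0000
Confirm numerically:
  x=-3.516: |R|=0.87121 <1
  x=-2.702: |R|=0.61265 <1
  x=-2.472: |R|=0.52781 <1
  x=-4.269: |R|=1.06506 >1
  x=-4.251: |R|=1.06084 >1
Stable set (-4.0000, 0).

z* = -4.0000.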